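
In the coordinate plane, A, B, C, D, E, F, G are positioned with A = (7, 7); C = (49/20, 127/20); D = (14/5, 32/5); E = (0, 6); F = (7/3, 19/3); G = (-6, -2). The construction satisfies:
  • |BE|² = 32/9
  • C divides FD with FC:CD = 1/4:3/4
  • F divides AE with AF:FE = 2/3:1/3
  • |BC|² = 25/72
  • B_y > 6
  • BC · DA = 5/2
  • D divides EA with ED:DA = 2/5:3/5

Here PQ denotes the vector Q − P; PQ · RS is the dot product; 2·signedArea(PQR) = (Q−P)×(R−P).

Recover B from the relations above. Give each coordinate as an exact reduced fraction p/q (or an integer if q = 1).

1. B_x = 28/15  [line -21/5·x + -3/5·y + 58/5 = 0 ∩ |BE|² = 32/9]
2. B_y = 94/15  [line -21/5·x + -3/5·y + 58/5 = 0 ∩ |BE|² = 32/9]
   → B = (28/15, 94/15)

B = (28/15, 94/15)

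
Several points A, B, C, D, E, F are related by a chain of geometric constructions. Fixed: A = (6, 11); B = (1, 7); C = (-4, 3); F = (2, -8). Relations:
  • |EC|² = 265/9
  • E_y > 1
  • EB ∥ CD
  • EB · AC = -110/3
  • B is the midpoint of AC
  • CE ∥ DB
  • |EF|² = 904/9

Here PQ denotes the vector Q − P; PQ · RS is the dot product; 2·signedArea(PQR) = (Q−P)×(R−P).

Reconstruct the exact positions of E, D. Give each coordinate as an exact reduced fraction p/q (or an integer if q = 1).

D = (-13/3, 8)
E = (4/3, 2)

1. E_x = 4/3  [line 10·x + 8·y + -88/3 = 0 ∩ |EF|² = 904/9]
2. E_y = 2  [line 10·x + 8·y + -88/3 = 0 ∩ |EF|² = 904/9]
   → E = (4/3, 2)
3. D_x = -13/3  [CE ∥ DB ∩ EB ∥ CD]
4. D_y = 8  [CE ∥ DB ∩ EB ∥ CD]
   → D = (-13/3, 8)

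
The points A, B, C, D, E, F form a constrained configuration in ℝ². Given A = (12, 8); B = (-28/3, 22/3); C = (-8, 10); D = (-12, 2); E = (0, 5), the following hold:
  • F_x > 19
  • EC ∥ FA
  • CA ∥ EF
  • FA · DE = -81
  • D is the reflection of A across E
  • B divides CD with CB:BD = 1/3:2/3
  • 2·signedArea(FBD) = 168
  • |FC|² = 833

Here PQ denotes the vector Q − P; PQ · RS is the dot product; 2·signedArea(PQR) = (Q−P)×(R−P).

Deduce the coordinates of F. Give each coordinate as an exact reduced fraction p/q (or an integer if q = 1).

F = (20, 3)

1. F_x = 20  [EC ∥ FA ∩ CA ∥ EF]
2. F_y = 3  [EC ∥ FA ∩ CA ∥ EF]
   → F = (20, 3)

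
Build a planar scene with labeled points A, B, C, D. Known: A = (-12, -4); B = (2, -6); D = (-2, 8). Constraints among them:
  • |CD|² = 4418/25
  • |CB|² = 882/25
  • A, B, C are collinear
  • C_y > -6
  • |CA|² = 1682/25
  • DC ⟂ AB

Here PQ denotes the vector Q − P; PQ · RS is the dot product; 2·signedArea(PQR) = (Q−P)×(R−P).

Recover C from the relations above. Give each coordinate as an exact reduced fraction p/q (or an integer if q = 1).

1. C_x = -97/25  [A, B, C are collinear ∩ DC ⟂ AB]
2. C_y = -129/25  [A, B, C are collinear ∩ DC ⟂ AB]
   → C = (-97/25, -129/25)

C = (-97/25, -129/25)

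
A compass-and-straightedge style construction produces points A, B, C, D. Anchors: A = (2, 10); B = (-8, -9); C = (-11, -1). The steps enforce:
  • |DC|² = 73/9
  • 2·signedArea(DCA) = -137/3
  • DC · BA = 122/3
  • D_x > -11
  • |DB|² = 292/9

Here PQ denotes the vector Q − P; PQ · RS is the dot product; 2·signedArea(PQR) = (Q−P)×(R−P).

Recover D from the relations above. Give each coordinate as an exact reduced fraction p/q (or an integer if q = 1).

1. D_x = -10  [DC · BA = 122/3 ∩ 2·signedArea(DCA) = -137/3]
2. D_y = -11/3  [DC · BA = 122/3 ∩ 2·signedArea(DCA) = -137/3]
   → D = (-10, -11/3)

D = (-10, -11/3)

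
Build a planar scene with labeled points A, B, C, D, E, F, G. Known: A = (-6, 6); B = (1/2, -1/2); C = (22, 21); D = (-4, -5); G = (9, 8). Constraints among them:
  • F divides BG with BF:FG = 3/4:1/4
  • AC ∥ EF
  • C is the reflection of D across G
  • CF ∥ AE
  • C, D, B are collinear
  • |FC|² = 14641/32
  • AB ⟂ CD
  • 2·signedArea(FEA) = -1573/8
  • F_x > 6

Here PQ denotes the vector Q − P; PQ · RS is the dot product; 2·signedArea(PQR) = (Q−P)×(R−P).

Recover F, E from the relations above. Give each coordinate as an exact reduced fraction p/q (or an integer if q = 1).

E = (-169/8, -73/8)
F = (55/8, 47/8)

1. F_x = 55/8  [F divides BG with BF:FG = 3/4:1/4]
2. F_y = 47/8  [F divides BG with BF:FG = 3/4:1/4]
   → F = (55/8, 47/8)
3. E_x = -169/8  [AC ∥ EF ∩ CF ∥ AE]
4. E_y = -73/8  [AC ∥ EF ∩ CF ∥ AE]
   → E = (-169/8, -73/8)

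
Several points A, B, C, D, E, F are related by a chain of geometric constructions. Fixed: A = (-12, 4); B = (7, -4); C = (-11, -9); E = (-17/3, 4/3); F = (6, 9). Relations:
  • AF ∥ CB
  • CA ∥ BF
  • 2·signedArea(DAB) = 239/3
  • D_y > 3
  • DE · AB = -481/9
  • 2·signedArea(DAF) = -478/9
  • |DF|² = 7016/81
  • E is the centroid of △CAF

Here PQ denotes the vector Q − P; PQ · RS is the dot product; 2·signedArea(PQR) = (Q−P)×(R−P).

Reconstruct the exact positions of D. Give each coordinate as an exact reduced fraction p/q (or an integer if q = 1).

D = (-16/9, 35/9)

1. D_x = -16/9  [2·signedArea(DAF) = -478/9 ∩ DE · AB = -481/9]
2. D_y = 35/9  [2·signedArea(DAF) = -478/9 ∩ DE · AB = -481/9]
   → D = (-16/9, 35/9)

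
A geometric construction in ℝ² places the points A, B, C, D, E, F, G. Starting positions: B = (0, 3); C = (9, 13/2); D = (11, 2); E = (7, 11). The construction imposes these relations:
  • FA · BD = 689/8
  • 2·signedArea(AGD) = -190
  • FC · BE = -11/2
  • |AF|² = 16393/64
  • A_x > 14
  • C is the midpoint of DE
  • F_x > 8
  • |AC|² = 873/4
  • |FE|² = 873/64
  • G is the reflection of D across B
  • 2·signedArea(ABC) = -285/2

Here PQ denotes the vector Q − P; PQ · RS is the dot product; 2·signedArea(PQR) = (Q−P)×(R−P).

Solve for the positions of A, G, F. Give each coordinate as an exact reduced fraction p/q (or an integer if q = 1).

1. A_x = 15  [line -7/2·x + 9·y + 231/2 = 0 ∩ |AC|² = 873/4]
2. A_y = -7  [line -7/2·x + 9·y + 231/2 = 0 ∩ |AC|² = 873/4]
   → A = (15, -7)
3. G_x = -11  [2·signedArea(AGD) = -190 ∩ G is the reflection of D across B]
4. G_y = 4  [2·signedArea(AGD) = -190 ∩ G is the reflection of D across B]
   → G = (-11, 4)
5. F_x = 17/2  [FA · BD = 689/8 ∩ FC · BE = -11/2]
6. F_y = 61/8  [FA · BD = 689/8 ∩ FC · BE = -11/2]
   → F = (17/2, 61/8)

A = (15, -7)
F = (17/2, 61/8)
G = (-11, 4)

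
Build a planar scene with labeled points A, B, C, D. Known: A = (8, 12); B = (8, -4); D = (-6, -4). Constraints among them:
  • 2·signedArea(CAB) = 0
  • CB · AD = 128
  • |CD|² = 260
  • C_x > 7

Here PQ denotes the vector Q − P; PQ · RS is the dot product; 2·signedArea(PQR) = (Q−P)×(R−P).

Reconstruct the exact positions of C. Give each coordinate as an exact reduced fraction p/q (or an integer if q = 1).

C = (8, 4)

1. C_x = 8  [2·signedArea(CAB) = 0 ∩ CB · AD = 128]
2. C_y = 4  [2·signedArea(CAB) = 0 ∩ CB · AD = 128]
   → C = (8, 4)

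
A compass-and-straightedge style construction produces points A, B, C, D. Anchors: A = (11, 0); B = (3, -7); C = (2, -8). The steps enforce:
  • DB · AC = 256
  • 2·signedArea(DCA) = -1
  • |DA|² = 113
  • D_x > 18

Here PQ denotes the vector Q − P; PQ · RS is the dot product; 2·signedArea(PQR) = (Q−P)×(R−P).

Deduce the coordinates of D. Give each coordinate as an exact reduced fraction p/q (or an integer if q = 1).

1. D_x = 19  [2·signedArea(DCA) = -1 ∩ DB · AC = 256]
2. D_y = 7  [2·signedArea(DCA) = -1 ∩ DB · AC = 256]
   → D = (19, 7)

D = (19, 7)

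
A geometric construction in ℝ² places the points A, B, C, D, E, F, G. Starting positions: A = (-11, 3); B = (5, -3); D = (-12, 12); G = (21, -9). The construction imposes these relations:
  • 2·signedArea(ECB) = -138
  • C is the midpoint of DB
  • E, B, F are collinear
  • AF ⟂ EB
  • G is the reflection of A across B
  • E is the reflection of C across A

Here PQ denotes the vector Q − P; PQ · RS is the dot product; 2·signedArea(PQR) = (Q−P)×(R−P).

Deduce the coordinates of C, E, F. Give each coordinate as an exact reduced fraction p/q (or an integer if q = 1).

1. C_x = -7/2  [C is the midpoint of DB]
2. C_y = 9/2  [C is the midpoint of DB]
   → C = (-7/2, 9/2)
3. E_x = -37/2  [E is the reflection of C across A]
4. E_y = 3/2  [E is the reflection of C across A]
   → E = (-37/2, 3/2)
5. F_x = -13216/1145  [E, B, F are collinear ∩ AF ⟂ EB]
6. F_y = 192/1145  [E, B, F are collinear ∩ AF ⟂ EB]
   → F = (-13216/1145, 192/1145)

C = (-7/2, 9/2)
E = (-37/2, 3/2)
F = (-13216/1145, 192/1145)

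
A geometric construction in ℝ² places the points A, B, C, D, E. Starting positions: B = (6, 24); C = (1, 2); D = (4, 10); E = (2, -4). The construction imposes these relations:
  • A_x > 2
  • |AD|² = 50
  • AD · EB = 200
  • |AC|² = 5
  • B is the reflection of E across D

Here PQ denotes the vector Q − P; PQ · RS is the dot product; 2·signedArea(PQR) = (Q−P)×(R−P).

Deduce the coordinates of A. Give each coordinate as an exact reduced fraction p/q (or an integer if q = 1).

1. A_x = 3  [line -4·x + -28·y + 96 = 0 ∩ |AD|² = 50]
2. A_y = 3  [line -4·x + -28·y + 96 = 0 ∩ |AD|² = 50]
   → A = (3, 3)

A = (3, 3)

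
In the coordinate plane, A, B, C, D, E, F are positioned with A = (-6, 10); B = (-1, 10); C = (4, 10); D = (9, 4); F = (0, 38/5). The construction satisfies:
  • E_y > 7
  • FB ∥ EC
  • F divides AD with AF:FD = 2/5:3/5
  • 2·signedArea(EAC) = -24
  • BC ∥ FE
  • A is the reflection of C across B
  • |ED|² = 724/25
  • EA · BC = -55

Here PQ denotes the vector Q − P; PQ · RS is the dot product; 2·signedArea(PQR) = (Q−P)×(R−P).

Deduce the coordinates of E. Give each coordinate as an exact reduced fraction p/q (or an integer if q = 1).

E = (5, 38/5)

1. E_x = 5  [FB ∥ EC ∩ BC ∥ FE]
2. E_y = 38/5  [FB ∥ EC ∩ BC ∥ FE]
   → E = (5, 38/5)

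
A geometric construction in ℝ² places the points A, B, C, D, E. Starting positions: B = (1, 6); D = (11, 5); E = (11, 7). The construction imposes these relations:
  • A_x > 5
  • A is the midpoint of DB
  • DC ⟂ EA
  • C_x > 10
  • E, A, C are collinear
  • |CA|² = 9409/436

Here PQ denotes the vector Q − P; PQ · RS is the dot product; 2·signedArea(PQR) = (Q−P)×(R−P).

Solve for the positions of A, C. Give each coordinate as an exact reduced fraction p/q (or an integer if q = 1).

A = (6, 11/2)
C = (1139/109, 745/109)

1. A_x = 6  [A is the midpoint of DB]
2. A_y = 11/2  [A is the midpoint of DB]
   → A = (6, 11/2)
3. C_x = 1139/109  [E, A, C are collinear ∩ DC ⟂ EA]
4. C_y = 745/109  [E, A, C are collinear ∩ DC ⟂ EA]
   → C = (1139/109, 745/109)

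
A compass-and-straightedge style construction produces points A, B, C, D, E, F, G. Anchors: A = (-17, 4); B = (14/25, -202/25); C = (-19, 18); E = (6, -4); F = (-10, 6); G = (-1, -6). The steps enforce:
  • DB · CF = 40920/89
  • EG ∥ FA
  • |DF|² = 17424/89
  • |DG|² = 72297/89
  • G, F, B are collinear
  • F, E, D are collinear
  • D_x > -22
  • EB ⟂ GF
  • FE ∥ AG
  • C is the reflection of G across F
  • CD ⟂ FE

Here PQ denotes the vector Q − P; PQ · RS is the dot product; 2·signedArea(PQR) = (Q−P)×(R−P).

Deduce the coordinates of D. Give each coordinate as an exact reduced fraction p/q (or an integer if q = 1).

D = (-1946/89, 1194/89)

1. D_x = -1946/89  [F, E, D are collinear ∩ CD ⟂ FE]
2. D_y = 1194/89  [F, E, D are collinear ∩ CD ⟂ FE]
   → D = (-1946/89, 1194/89)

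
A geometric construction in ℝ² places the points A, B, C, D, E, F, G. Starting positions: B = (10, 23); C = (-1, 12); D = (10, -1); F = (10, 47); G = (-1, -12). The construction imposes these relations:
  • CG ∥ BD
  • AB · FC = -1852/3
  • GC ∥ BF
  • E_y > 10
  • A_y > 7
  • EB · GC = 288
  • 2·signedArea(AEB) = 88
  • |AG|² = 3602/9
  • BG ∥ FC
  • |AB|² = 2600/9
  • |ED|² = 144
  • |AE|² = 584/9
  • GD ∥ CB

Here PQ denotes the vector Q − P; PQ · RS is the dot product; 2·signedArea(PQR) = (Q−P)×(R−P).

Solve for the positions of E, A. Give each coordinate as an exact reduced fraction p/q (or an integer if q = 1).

A = (8/3, 23/3)
E = (10, 11)

1. E_y = 11  [EB · GC = 288]
2. E_x = 10  [|ED|² = 144]
   → E = (10, 11)
3. A_x = 8/3  [2·signedArea(AEB) = 88 ∩ AB · FC = -1852/3]
4. A_y = 23/3  [2·signedArea(AEB) = 88 ∩ AB · FC = -1852/3]
   → A = (8/3, 23/3)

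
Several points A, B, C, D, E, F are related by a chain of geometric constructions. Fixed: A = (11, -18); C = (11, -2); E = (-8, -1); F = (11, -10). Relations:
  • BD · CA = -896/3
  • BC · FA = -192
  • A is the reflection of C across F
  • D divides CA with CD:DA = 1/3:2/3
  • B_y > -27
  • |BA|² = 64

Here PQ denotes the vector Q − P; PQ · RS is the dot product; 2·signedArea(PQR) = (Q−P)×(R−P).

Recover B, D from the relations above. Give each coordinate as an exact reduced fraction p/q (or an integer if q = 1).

1. B_y = -26  [BC · FA = -192]
2. B_x = 11  [|BA|² = 64]
   → B = (11, -26)
3. D_x = 11  [BD · CA = -896/3 ∩ D divides CA with CD:DA = 1/3:2/3]
4. D_y = -22/3  [BD · CA = -896/3 ∩ D divides CA with CD:DA = 1/3:2/3]
   → D = (11, -22/3)

B = (11, -26)
D = (11, -22/3)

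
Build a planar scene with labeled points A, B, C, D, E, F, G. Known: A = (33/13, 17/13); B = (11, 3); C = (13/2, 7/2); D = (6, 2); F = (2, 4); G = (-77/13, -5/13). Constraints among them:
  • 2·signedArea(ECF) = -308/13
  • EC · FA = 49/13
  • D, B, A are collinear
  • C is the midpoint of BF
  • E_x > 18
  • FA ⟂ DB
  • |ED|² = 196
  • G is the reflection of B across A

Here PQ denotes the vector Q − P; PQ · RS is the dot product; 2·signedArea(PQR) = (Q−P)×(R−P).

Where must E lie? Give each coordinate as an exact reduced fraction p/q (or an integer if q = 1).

E = (246/13, 96/13)

1. E_x = 246/13  [EC · FA = 49/13 ∩ 2·signedArea(ECF) = -308/13]
2. E_y = 96/13  [EC · FA = 49/13 ∩ 2·signedArea(ECF) = -308/13]
   → E = (246/13, 96/13)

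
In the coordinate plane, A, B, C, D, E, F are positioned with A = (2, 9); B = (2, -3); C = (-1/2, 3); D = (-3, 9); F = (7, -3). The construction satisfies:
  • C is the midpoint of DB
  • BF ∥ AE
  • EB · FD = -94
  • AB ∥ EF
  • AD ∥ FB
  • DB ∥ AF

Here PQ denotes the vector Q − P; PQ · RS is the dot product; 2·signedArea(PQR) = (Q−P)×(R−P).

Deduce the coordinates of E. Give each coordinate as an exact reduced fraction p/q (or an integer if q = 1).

1. E_x = 7  [AB ∥ EF ∩ BF ∥ AE]
2. E_y = 9  [AB ∥ EF ∩ BF ∥ AE]
   → E = (7, 9)

E = (7, 9)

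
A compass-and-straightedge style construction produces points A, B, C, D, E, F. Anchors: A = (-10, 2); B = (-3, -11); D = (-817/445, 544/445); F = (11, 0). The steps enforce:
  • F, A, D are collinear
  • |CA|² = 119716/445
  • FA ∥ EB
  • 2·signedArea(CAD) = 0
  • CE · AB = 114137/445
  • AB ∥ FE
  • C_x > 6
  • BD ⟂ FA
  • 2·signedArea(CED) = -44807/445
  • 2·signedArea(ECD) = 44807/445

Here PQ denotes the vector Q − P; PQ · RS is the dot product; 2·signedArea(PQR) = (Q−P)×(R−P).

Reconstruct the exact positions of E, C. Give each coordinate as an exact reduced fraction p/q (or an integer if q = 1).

1. E_x = 18  [FA ∥ EB ∩ AB ∥ FE]
2. E_y = -13  [FA ∥ EB ∩ AB ∥ FE]
   → E = (18, -13)
3. C_x = 2816/445  [2·signedArea(CAD) = 0 ∩ 2·signedArea(ECD) = 44807/445]
4. C_y = 198/445  [2·signedArea(CAD) = 0 ∩ 2·signedArea(ECD) = 44807/445]
   → C = (2816/445, 198/445)

C = (2816/445, 198/445)
E = (18, -13)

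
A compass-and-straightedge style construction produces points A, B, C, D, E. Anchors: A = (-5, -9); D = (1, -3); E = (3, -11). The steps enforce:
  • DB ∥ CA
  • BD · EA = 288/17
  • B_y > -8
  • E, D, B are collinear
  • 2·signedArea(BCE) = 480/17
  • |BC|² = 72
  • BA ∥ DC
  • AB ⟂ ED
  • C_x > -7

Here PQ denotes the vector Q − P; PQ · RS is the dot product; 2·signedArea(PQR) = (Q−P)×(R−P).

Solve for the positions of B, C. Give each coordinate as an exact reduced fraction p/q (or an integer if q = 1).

1. B_x = 35/17  [E, D, B are collinear ∩ AB ⟂ ED]
2. B_y = -123/17  [E, D, B are collinear ∩ AB ⟂ ED]
   → B = (35/17, -123/17)
3. C_x = -103/17  [DB ∥ CA ∩ BA ∥ DC]
4. C_y = -81/17  [DB ∥ CA ∩ BA ∥ DC]
   → C = (-103/17, -81/17)

B = (35/17, -123/17)
C = (-103/17, -81/17)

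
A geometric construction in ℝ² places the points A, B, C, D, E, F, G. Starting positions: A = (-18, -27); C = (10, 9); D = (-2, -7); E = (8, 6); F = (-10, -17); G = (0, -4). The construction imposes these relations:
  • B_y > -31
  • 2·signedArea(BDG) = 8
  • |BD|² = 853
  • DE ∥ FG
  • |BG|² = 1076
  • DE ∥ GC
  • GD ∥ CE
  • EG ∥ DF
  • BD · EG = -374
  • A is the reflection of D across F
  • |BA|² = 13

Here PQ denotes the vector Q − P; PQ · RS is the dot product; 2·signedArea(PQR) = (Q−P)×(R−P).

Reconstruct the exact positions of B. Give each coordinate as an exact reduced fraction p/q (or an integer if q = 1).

B = (-20, -30)

1. B_x = -20  [BD · EG = -374 ∩ 2·signedArea(BDG) = 8]
2. B_y = -30  [BD · EG = -374 ∩ 2·signedArea(BDG) = 8]
   → B = (-20, -30)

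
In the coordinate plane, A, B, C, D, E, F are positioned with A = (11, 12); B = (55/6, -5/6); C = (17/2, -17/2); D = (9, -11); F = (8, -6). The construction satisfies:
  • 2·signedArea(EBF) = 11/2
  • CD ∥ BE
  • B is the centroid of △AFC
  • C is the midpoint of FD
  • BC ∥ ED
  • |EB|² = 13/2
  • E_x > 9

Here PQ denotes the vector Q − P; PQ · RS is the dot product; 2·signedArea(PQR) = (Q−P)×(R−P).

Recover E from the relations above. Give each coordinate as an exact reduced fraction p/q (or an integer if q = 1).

1. E_x = 29/3  [BC ∥ ED ∩ CD ∥ BE]
2. E_y = -10/3  [BC ∥ ED ∩ CD ∥ BE]
   → E = (29/3, -10/3)

E = (29/3, -10/3)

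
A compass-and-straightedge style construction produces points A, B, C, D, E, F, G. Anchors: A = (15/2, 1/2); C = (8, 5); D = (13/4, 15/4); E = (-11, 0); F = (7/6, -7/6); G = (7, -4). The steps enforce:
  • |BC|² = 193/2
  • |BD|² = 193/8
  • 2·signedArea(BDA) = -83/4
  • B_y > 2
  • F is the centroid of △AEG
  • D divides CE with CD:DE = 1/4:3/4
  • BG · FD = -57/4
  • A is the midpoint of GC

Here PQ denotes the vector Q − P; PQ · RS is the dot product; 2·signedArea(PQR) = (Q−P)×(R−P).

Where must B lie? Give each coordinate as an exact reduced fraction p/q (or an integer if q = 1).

B = (-3/2, 5/2)

1. B_x = -3/2  [BG · FD = -57/4 ∩ 2·signedArea(BDA) = -83/4]
2. B_y = 5/2  [BG · FD = -57/4 ∩ 2·signedArea(BDA) = -83/4]
   → B = (-3/2, 5/2)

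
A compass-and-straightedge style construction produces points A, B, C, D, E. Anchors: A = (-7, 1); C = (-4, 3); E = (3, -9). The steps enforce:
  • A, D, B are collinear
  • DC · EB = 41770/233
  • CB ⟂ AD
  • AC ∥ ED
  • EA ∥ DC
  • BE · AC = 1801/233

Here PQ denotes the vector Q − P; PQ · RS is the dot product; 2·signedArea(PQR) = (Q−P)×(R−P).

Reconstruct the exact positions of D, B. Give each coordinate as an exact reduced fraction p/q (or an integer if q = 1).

B = (-1332/233, 49/233)
D = (6, -7)

1. D_x = 6  [EA ∥ DC ∩ AC ∥ ED]
2. D_y = -7  [EA ∥ DC ∩ AC ∥ ED]
   → D = (6, -7)
3. B_x = -1332/233  [A, D, B are collinear ∩ CB ⟂ AD]
4. B_y = 49/233  [A, D, B are collinear ∩ CB ⟂ AD]
   → B = (-1332/233, 49/233)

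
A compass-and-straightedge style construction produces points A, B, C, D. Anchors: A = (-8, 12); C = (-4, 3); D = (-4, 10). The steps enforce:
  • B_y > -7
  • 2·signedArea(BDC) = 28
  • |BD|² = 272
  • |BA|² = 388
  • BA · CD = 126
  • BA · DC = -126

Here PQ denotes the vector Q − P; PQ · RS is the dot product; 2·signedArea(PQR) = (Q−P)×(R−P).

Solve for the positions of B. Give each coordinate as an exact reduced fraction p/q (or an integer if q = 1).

B = (0, -6)

1. B_x = 0  [BA · CD = 126 ∩ 2·signedArea(BDC) = 28]
2. B_y = -6  [BA · CD = 126 ∩ 2·signedArea(BDC) = 28]
   → B = (0, -6)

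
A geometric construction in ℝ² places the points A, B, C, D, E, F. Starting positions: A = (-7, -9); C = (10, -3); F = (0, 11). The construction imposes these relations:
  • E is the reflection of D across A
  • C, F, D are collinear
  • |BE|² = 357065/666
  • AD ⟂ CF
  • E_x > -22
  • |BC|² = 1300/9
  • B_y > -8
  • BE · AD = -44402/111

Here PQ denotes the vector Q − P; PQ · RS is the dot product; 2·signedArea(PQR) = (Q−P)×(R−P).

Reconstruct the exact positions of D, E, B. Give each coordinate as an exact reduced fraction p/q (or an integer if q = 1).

1. D_x = 525/74  [C, F, D are collinear ∩ AD ⟂ CF]
2. D_y = 79/74  [C, F, D are collinear ∩ AD ⟂ CF]
   → D = (525/74, 79/74)
3. E_x = -1561/74  [E is the reflection of D across A]
4. E_y = -1411/74  [E is the reflection of D across A]
   → E = (-1561/74, -1411/74)
5. B_x = -4/3  [line -1043/74·x + -745/74·y + -19817/222 = 0 ∩ |BC|² = 1300/9]
6. B_y = -7  [line -1043/74·x + -745/74·y + -19817/222 = 0 ∩ |BC|² = 1300/9]
   → B = (-4/3, -7)

B = (-4/3, -7)
D = (525/74, 79/74)
E = (-1561/74, -1411/74)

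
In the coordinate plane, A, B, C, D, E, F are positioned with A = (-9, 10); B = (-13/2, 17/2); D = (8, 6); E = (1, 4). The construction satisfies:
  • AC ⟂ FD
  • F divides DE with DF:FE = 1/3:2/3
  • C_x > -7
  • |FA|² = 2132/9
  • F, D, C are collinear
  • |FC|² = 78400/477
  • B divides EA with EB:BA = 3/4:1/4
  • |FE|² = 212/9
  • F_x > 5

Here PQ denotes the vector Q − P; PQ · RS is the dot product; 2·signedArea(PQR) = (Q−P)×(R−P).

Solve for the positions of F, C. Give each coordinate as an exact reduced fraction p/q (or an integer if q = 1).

1. F_x = 17/3  [F divides DE with DF:FE = 1/3:2/3]
2. F_y = 16/3  [F divides DE with DF:FE = 1/3:2/3]
   → F = (17/3, 16/3)
3. C_x = -353/53  [F, D, C are collinear ∩ AC ⟂ FD]
4. C_y = 96/53  [F, D, C are collinear ∩ AC ⟂ FD]
   → C = (-353/53, 96/53)

C = (-353/53, 96/53)
F = (17/3, 16/3)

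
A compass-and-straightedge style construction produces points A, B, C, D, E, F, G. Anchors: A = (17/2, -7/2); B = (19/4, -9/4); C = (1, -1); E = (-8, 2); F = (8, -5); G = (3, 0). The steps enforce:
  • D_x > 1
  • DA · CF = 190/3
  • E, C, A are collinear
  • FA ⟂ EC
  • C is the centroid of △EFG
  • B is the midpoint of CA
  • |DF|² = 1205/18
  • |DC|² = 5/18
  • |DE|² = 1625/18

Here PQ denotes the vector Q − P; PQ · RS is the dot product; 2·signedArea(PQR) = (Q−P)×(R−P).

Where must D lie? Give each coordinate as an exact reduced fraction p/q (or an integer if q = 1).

D = (7/6, -1/2)

1. D_x = 7/6  [line -7·x + 4·y + 61/6 = 0 ∩ |DF|² = 1205/18]
2. D_y = -1/2  [line -7·x + 4·y + 61/6 = 0 ∩ |DF|² = 1205/18]
   → D = (7/6, -1/2)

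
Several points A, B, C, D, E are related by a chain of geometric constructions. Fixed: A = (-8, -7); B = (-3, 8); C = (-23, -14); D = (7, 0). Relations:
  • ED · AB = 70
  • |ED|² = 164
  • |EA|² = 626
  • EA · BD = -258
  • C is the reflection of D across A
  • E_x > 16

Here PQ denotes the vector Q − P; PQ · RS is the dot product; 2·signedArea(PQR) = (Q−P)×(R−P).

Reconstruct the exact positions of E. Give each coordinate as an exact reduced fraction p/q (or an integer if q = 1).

E = (17, -8)

1. E_x = 17  [ED · AB = 70 ∩ EA · BD = -258]
2. E_y = -8  [ED · AB = 70 ∩ EA · BD = -258]
   → E = (17, -8)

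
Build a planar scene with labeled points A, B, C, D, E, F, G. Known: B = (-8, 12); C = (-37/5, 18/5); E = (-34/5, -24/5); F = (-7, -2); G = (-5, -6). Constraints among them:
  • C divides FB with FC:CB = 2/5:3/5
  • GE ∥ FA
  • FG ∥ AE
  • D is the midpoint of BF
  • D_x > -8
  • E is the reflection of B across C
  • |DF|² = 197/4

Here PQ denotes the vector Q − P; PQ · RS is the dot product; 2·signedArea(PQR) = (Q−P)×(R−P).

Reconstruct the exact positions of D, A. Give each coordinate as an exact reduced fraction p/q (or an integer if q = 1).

A = (-44/5, -4/5)
D = (-15/2, 5)

1. D_x = -15/2  [D is the midpoint of BF]
2. D_y = 5  [D is the midpoint of BF]
   → D = (-15/2, 5)
3. A_x = -44/5  [FG ∥ AE ∩ GE ∥ FA]
4. A_y = -4/5  [FG ∥ AE ∩ GE ∥ FA]
   → A = (-44/5, -4/5)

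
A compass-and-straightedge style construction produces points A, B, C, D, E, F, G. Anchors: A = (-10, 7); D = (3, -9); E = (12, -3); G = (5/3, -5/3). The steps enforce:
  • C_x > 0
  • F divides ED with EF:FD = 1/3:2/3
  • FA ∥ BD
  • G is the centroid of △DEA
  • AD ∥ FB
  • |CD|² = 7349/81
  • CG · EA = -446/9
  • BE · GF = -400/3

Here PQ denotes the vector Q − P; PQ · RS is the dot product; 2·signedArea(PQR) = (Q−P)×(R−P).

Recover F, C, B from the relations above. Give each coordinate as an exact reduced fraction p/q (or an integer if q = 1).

B = (22, -21)
C = (2/9, 1/9)
F = (9, -5)

1. F_x = 9  [F divides ED with EF:FD = 1/3:2/3]
2. F_y = -5  [F divides ED with EF:FD = 1/3:2/3]
   → F = (9, -5)
3. C_x = 2/9  [line 22·x + -10·y + -34/9 = 0 ∩ |CD|² = 7349/81]
4. C_y = 1/9  [line 22·x + -10·y + -34/9 = 0 ∩ |CD|² = 7349/81]
   → C = (2/9, 1/9)
5. B_x = 22  [FA ∥ BD ∩ AD ∥ FB]
6. B_y = -21  [FA ∥ BD ∩ AD ∥ FB]
   → B = (22, -21)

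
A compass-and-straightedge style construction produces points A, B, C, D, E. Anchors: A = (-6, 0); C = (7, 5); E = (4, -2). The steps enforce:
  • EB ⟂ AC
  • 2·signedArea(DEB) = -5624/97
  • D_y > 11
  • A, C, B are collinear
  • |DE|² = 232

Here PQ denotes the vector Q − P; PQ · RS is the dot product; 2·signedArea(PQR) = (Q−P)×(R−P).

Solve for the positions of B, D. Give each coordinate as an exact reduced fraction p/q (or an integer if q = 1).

1. B_x = 198/97  [A, C, B are collinear ∩ EB ⟂ AC]
2. B_y = 300/97  [A, C, B are collinear ∩ EB ⟂ AC]
   → B = (198/97, 300/97)
3. D_x = 10  [line -494/97·x + -190/97·y + 7220/97 = 0 ∩ |DE|² = 232]
4. D_y = 12  [line -494/97·x + -190/97·y + 7220/97 = 0 ∩ |DE|² = 232]
   → D = (10, 12)

B = (198/97, 300/97)
D = (10, 12)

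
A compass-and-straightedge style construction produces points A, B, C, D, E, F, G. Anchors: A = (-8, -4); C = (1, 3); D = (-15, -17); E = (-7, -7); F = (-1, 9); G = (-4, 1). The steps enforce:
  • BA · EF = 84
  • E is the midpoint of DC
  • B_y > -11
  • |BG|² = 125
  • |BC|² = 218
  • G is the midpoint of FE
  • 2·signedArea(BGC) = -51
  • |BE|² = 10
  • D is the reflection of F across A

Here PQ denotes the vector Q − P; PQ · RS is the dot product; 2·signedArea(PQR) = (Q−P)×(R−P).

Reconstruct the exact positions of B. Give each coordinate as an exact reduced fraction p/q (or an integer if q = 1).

B = (-6, -10)

1. B_x = -6  [2·signedArea(BGC) = -51 ∩ BA · EF = 84]
2. B_y = -10  [2·signedArea(BGC) = -51 ∩ BA · EF = 84]
   → B = (-6, -10)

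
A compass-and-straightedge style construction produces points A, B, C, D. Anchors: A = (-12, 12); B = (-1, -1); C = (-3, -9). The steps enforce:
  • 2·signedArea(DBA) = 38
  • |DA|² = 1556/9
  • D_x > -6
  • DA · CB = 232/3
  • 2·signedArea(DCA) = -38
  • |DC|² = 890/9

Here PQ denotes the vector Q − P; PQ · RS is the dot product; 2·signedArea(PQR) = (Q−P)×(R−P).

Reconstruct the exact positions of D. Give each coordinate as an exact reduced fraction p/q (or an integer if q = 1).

1. D_x = -16/3  [2·signedArea(DCA) = -38 ∩ DA · CB = 232/3]
2. D_y = 2/3  [2·signedArea(DCA) = -38 ∩ DA · CB = 232/3]
   → D = (-16/3, 2/3)

D = (-16/3, 2/3)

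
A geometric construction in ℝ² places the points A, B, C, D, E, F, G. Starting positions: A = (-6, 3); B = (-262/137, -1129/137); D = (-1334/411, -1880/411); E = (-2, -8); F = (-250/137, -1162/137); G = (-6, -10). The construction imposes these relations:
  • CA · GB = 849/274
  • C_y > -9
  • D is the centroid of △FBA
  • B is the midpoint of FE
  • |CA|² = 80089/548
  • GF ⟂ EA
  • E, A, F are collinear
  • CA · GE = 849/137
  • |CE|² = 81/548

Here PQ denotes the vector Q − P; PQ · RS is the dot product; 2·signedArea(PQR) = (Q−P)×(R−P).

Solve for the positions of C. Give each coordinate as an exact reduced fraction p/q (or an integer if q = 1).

1. C_x = -256/137  [CA · GE = 849/137 ∩ CA · GB = 849/274]
2. C_y = -2291/274  [CA · GE = 849/137 ∩ CA · GB = 849/274]
   → C = (-256/137, -2291/274)

C = (-256/137, -2291/274)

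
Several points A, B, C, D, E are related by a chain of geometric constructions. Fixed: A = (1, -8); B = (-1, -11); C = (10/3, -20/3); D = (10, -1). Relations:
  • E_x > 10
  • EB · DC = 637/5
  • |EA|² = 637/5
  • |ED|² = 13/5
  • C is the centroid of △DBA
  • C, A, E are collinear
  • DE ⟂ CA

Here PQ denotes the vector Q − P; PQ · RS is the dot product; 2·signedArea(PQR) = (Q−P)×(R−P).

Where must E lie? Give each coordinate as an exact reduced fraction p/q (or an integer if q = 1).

E = (54/5, -12/5)

1. E_x = 54/5  [C, A, E are collinear ∩ DE ⟂ CA]
2. E_y = -12/5  [C, A, E are collinear ∩ DE ⟂ CA]
   → E = (54/5, -12/5)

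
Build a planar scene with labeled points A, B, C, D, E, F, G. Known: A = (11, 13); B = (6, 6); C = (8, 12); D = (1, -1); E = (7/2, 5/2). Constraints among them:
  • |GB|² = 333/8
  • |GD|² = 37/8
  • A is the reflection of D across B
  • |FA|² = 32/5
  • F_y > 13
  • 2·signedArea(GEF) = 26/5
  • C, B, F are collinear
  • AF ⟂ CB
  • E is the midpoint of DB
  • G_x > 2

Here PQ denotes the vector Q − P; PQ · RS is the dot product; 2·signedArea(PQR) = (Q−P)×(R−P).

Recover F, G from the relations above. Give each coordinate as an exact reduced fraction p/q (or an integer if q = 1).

F = (43/5, 69/5)
G = (9/4, 3/4)

1. F_x = 43/5  [C, B, F are collinear ∩ AF ⟂ CB]
2. F_y = 69/5  [C, B, F are collinear ∩ AF ⟂ CB]
   → F = (43/5, 69/5)
3. G_x = 9/4  [line -113/10·x + 51/10·y + 108/5 = 0 ∩ |GD|² = 37/8]
4. G_y = 3/4  [line -113/10·x + 51/10·y + 108/5 = 0 ∩ |GD|² = 37/8]
   → G = (9/4, 3/4)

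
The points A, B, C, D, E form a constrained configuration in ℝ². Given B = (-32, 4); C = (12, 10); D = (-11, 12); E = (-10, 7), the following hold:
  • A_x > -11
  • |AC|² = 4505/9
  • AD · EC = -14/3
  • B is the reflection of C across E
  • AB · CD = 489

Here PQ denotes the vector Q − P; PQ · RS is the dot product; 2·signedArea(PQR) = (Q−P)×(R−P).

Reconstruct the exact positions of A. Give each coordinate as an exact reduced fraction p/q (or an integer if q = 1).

A = (-31/3, 26/3)

1. A_x = -31/3  [AB · CD = 489 ∩ AD · EC = -14/3]
2. A_y = 26/3  [AB · CD = 489 ∩ AD · EC = -14/3]
   → A = (-31/3, 26/3)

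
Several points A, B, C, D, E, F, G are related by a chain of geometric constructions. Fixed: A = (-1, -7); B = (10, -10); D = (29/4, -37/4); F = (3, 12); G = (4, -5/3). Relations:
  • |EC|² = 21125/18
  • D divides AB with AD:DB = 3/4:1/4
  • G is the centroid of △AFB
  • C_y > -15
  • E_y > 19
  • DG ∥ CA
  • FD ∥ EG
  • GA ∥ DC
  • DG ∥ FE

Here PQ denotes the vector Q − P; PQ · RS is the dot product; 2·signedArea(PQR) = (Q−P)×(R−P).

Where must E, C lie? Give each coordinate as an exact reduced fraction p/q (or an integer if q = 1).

C = (9/4, -175/12)
E = (-1/4, 235/12)

1. E_x = -1/4  [FD ∥ EG ∩ DG ∥ FE]
2. E_y = 235/12  [FD ∥ EG ∩ DG ∥ FE]
   → E = (-1/4, 235/12)
3. C_x = 9/4  [DG ∥ CA ∩ GA ∥ DC]
4. C_y = -175/12  [DG ∥ CA ∩ GA ∥ DC]
   → C = (9/4, -175/12)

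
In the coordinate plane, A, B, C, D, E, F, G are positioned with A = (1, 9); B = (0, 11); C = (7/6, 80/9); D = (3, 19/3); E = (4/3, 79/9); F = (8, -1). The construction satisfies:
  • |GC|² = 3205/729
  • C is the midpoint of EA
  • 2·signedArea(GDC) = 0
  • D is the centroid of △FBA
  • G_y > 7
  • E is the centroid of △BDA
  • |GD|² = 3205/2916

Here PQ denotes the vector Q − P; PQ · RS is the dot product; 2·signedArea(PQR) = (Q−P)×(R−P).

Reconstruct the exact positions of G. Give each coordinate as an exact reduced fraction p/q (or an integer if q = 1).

G = (43/18, 194/27)

1. G_x = 43/18  [line -23/9·x + -11/6·y + 347/18 = 0 ∩ |GD|² = 3205/2916]
2. G_y = 194/27  [line -23/9·x + -11/6·y + 347/18 = 0 ∩ |GD|² = 3205/2916]
   → G = (43/18, 194/27)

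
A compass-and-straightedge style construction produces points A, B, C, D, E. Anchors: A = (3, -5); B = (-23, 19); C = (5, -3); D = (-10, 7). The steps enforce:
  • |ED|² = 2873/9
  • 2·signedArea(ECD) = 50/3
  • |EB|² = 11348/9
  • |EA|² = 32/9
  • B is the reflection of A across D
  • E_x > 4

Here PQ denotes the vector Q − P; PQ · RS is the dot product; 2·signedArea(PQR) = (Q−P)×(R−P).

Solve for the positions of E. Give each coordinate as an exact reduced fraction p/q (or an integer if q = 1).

E = (13/3, -11/3)

1. E_x = 13/3  [line -10·x + -15·y + -35/3 = 0 ∩ |EB|² = 11348/9]
2. E_y = -11/3  [line -10·x + -15·y + -35/3 = 0 ∩ |EB|² = 11348/9]
   → E = (13/3, -11/3)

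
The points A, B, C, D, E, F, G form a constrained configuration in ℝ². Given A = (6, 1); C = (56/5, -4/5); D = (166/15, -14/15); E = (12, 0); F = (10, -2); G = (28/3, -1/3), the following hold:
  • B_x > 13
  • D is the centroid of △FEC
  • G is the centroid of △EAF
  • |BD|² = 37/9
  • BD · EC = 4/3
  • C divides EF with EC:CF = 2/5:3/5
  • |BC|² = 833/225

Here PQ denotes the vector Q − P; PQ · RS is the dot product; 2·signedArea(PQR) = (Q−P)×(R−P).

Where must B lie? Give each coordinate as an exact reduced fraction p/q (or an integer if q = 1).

1. B_x = 196/15  [line 4/5·x + 4/5·y + -236/25 = 0 ∩ |BD|² = 37/9]
2. B_y = -19/15  [line 4/5·x + 4/5·y + -236/25 = 0 ∩ |BD|² = 37/9]
   → B = (196/15, -19/15)

B = (196/15, -19/15)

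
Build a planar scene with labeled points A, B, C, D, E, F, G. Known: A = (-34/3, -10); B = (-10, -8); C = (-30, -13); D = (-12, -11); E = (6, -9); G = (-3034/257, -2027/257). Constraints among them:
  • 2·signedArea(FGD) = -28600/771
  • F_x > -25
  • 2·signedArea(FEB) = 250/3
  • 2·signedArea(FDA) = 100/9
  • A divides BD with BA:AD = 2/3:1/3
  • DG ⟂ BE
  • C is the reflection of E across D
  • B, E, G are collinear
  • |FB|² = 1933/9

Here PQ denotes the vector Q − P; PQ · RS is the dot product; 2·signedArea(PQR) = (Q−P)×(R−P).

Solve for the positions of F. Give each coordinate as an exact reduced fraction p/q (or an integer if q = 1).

F = (-24, -37/3)

1. F_x = -24  [2·signedArea(FGD) = -28600/771 ∩ 2·signedArea(FEB) = 250/3]
2. F_y = -37/3  [2·signedArea(FGD) = -28600/771 ∩ 2·signedArea(FEB) = 250/3]
   → F = (-24, -37/3)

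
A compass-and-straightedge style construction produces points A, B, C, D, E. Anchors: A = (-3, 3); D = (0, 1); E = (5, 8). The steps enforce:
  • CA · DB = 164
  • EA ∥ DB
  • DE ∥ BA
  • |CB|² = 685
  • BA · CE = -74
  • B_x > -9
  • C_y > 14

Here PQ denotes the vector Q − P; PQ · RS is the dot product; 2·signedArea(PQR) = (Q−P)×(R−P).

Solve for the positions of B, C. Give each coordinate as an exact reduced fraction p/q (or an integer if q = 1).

B = (-8, -4)
C = (10, 15)

1. B_x = -8  [DE ∥ BA ∩ EA ∥ DB]
2. B_y = -4  [DE ∥ BA ∩ EA ∥ DB]
   → B = (-8, -4)
3. C_x = 10  [CA · DB = 164 ∩ BA · CE = -74]
4. C_y = 15  [CA · DB = 164 ∩ BA · CE = -74]
   → C = (10, 15)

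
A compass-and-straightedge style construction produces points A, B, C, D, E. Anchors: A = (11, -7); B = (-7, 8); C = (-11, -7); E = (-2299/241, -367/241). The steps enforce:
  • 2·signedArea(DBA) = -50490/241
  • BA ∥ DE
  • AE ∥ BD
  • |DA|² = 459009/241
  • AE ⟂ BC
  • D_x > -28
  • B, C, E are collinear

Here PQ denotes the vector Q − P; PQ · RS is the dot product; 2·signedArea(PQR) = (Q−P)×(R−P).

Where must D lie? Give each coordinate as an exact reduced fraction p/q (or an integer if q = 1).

D = (-6637/241, 3248/241)

1. D_x = -6637/241  [BA ∥ DE ∩ AE ∥ BD]
2. D_y = 3248/241  [BA ∥ DE ∩ AE ∥ BD]
   → D = (-6637/241, 3248/241)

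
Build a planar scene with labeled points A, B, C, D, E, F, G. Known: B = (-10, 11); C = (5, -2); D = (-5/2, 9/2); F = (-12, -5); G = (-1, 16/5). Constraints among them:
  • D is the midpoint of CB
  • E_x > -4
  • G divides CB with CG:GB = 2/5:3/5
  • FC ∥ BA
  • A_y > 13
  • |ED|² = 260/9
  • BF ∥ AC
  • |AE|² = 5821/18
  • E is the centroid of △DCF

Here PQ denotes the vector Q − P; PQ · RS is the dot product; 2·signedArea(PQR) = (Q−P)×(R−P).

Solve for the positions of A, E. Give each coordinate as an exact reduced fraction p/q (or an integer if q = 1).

1. A_x = 7  [BF ∥ AC ∩ FC ∥ BA]
2. A_y = 14  [BF ∥ AC ∩ FC ∥ BA]
   → A = (7, 14)
3. E_x = -19/6  [E is the centroid of △DCF]
4. E_y = -5/6  [E is the centroid of △DCF]
   → E = (-19/6, -5/6)

A = (7, 14)
E = (-19/6, -5/6)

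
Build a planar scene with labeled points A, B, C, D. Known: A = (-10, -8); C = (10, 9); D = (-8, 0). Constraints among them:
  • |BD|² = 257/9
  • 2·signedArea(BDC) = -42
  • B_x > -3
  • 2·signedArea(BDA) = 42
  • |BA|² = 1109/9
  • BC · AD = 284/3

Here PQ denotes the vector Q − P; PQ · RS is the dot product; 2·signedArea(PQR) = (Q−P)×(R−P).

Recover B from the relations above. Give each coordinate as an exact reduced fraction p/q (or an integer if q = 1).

1. B_x = -8/3  [2·signedArea(BDC) = -42 ∩ 2·signedArea(BDA) = 42]
2. B_y = 1/3  [2·signedArea(BDC) = -42 ∩ 2·signedArea(BDA) = 42]
   → B = (-8/3, 1/3)

B = (-8/3, 1/3)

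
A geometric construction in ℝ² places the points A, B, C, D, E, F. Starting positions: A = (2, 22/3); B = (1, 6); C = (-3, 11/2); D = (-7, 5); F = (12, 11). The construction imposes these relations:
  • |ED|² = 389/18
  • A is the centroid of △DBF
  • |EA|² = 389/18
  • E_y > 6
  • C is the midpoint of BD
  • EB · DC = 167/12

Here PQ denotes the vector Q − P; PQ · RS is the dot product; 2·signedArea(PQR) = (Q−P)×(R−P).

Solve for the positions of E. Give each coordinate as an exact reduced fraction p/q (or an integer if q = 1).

E = (-5/2, 37/6)

1. E_x = -5/2  [line -4·x + -1/2·y + -83/12 = 0 ∩ |ED|² = 389/18]
2. E_y = 37/6  [line -4·x + -1/2·y + -83/12 = 0 ∩ |ED|² = 389/18]
   → E = (-5/2, 37/6)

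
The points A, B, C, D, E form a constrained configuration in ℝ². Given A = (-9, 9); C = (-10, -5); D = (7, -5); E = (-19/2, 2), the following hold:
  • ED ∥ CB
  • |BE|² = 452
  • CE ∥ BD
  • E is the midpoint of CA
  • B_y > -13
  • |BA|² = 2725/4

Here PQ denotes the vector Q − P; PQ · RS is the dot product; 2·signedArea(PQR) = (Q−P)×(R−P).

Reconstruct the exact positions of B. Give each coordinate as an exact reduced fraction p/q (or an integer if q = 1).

1. B_x = 13/2  [CE ∥ BD ∩ ED ∥ CB]
2. B_y = -12  [CE ∥ BD ∩ ED ∥ CB]
   → B = (13/2, -12)

B = (13/2, -12)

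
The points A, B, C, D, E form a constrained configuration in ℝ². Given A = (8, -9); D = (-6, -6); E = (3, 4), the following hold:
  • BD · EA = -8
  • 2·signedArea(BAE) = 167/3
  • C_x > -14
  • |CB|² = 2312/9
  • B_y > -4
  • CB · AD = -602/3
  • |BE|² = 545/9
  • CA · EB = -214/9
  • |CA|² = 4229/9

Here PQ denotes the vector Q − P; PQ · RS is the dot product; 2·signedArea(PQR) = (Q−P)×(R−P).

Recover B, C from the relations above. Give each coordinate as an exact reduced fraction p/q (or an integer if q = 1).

1. B_x = 5/3  [2·signedArea(BAE) = 167/3 ∩ BD · EA = -8]
2. B_y = -11/3  [2·signedArea(BAE) = 167/3 ∩ BD · EA = -8]
   → B = (5/3, -11/3)
3. C_x = -41/3  [CA · EB = -214/9 ∩ CB · AD = -602/3]
4. C_y = -25/3  [CA · EB = -214/9 ∩ CB · AD = -602/3]
   → C = (-41/3, -25/3)

B = (5/3, -11/3)
C = (-41/3, -25/3)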